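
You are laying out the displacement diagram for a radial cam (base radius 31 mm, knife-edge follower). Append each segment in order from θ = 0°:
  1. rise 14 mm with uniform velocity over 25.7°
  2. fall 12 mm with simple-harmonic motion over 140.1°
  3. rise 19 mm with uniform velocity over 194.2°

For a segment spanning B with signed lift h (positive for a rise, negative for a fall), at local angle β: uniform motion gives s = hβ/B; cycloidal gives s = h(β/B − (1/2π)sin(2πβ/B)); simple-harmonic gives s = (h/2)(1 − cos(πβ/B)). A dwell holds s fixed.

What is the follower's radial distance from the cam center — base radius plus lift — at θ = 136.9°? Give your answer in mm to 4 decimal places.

seg 1 [0°–25.7°] uniform, h=14: full span → s += 14 → s = 14.0000
seg 2 [25.7°–165.8°] simple-harmonic, h=-12: θ=136.9° here. β=111.2, B=140.1. -12/2·(1 − cos(π·0.7937)) = -10.7836 → s = 3.2164
radial distance = base radius + s = 31 + 3.2164 = 34.2164

34.2164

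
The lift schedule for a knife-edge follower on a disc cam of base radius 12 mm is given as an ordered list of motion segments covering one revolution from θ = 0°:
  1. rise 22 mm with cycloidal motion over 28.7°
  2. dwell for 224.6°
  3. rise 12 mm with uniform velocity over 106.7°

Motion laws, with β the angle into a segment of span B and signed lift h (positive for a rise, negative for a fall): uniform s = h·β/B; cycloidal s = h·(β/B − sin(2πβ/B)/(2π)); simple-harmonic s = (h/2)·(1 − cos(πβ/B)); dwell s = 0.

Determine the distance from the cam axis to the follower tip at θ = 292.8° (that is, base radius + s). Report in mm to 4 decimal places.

seg 1 [0°–28.7°] cycloidal, h=22: full span → s += 22 → s = 22.0000
seg 2 [28.7°–253.3°] dwell: s stays 22.0000
seg 3 [253.3°–360°] uniform, h=12: θ=292.8° here. β=39.5, B=106.7. 12·39.5/106.7 = 4.4424 → s = 26.4424
radial distance = base radius + s = 12 + 26.4424 = 38.4424

38.4424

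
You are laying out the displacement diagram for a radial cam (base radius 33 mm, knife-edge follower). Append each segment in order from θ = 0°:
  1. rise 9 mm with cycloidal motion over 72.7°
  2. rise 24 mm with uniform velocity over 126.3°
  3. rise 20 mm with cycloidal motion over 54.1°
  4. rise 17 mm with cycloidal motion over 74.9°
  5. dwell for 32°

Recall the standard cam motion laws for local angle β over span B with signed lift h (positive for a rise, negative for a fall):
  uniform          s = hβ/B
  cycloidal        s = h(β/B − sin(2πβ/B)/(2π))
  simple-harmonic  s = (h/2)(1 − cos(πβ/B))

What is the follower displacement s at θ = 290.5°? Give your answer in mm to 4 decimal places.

seg 1 [0°–72.7°] cycloidal, h=9: full span → s += 9 → s = 9.0000
seg 2 [72.7°–199°] uniform, h=24: full span → s += 24 → s = 33.0000
seg 3 [199°–253.1°] cycloidal, h=20: full span → s += 20 → s = 53.0000
seg 4 [253.1°–328°] cycloidal, h=17: θ=290.5° here. β=37.4, B=74.9. 17·(0.4993 − sin(2π·0.4993)/(2π)) = 8.4773 → s = 61.4773

61.4773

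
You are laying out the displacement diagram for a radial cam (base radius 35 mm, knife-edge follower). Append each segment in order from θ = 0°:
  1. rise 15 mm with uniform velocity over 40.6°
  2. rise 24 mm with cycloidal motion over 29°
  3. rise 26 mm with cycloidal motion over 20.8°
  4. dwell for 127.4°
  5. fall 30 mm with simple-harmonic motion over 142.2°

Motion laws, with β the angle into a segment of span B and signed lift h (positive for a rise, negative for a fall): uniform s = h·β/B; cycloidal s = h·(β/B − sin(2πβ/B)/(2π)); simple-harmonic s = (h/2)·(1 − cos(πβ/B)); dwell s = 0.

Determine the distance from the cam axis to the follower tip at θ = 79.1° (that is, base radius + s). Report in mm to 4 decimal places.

seg 1 [0°–40.6°] uniform, h=15: full span → s += 15 → s = 15.0000
seg 2 [40.6°–69.6°] cycloidal, h=24: full span → s += 24 → s = 39.0000
seg 3 [69.6°–90.4°] cycloidal, h=26: θ=79.1° here. β=9.5, B=20.8. 26·(0.4567 − sin(2π·0.4567)/(2π)) = 10.7638 → s = 49.7638
radial distance = base radius + s = 35 + 49.7638 = 84.7638

84.7638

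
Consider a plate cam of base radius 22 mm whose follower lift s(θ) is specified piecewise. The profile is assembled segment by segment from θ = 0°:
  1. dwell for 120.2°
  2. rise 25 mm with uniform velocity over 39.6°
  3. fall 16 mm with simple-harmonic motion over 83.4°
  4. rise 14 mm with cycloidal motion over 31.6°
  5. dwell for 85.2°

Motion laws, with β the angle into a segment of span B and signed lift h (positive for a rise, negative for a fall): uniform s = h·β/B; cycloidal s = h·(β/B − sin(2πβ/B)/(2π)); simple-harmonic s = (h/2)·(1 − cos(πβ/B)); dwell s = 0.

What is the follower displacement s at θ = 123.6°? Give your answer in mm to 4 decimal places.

seg 1 [0°–120.2°] dwell: s stays 0.0000
seg 2 [120.2°–159.8°] uniform, h=25: θ=123.6° here. β=3.4, B=39.6. 25·3.4/39.6 = 2.1465 → s = 2.1465

2.1465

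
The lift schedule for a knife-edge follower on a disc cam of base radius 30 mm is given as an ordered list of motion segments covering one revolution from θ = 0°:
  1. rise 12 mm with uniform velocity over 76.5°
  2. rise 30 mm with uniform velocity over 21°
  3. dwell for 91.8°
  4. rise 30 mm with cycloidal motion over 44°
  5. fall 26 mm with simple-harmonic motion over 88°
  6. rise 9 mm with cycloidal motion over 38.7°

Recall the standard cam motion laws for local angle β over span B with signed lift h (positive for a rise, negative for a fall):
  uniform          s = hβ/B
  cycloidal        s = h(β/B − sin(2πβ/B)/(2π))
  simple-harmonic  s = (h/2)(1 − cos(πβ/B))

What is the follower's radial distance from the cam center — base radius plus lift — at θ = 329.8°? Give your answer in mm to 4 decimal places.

seg 1 [0°–76.5°] uniform, h=12: full span → s += 12 → s = 12.0000
seg 2 [76.5°–97.5°] uniform, h=30: full span → s += 30 → s = 42.0000
seg 3 [97.5°–189.3°] dwell: s stays 42.0000
seg 4 [189.3°–233.3°] cycloidal, h=30: full span → s += 30 → s = 72.0000
seg 5 [233.3°–321.3°] simple-harmonic, h=-26: full span → s += -26 → s = 46.0000
seg 6 [321.3°–360°] cycloidal, h=9: θ=329.8° here. β=8.5, B=38.7. 9·(0.2196 − sin(2π·0.2196)/(2π)) = 0.5703 → s = 46.5703
radial distance = base radius + s = 30 + 46.5703 = 76.5703

76.5703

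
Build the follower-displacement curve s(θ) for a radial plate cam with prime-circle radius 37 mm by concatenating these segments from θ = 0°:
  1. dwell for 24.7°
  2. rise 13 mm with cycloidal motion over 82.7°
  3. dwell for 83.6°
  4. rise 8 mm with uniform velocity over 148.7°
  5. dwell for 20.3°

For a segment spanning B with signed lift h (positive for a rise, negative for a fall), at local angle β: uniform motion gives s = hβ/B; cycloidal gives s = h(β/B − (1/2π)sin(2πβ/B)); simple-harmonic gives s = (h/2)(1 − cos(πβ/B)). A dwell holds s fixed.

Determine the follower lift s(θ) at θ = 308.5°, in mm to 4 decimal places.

seg 1 [0°–24.7°] dwell: s stays 0.0000
seg 2 [24.7°–107.4°] cycloidal, h=13: full span → s += 13 → s = 13.0000
seg 3 [107.4°–191°] dwell: s stays 13.0000
seg 4 [191°–339.7°] uniform, h=8: θ=308.5° here. β=117.5, B=148.7. 8·117.5/148.7 = 6.3215 → s = 19.3215

19.3215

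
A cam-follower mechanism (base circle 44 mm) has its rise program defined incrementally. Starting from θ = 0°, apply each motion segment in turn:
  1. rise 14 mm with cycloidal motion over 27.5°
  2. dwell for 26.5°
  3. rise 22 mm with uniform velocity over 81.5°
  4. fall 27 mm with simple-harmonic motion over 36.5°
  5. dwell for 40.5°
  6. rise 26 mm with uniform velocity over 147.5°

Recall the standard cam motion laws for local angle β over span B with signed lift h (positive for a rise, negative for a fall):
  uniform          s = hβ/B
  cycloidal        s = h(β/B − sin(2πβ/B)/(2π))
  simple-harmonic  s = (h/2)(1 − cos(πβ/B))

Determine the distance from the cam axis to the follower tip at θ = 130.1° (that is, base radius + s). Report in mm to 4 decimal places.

seg 1 [0°–27.5°] cycloidal, h=14: full span → s += 14 → s = 14.0000
seg 2 [27.5°–54°] dwell: s stays 14.0000
seg 3 [54°–135.5°] uniform, h=22: θ=130.1° here. β=76.1, B=81.5. 22·76.1/81.5 = 20.5423 → s = 34.5423
radial distance = base radius + s = 44 + 34.5423 = 78.5423

78.5423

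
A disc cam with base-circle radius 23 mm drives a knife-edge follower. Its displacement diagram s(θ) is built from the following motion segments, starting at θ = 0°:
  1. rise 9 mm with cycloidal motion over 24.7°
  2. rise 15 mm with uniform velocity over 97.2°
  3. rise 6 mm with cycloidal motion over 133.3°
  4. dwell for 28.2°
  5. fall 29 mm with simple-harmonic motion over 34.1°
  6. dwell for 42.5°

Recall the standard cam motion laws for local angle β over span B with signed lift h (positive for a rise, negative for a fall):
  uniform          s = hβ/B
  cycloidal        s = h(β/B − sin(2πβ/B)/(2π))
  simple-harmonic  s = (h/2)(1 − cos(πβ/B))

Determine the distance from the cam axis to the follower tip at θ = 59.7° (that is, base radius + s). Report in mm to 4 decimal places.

seg 1 [0°–24.7°] cycloidal, h=9: full span → s += 9 → s = 9.0000
seg 2 [24.7°–121.9°] uniform, h=15: θ=59.7° here. β=35, B=97.2. 15·35/97.2 = 5.4012 → s = 14.4012
radial distance = base radius + s = 23 + 14.4012 = 37.4012

37.4012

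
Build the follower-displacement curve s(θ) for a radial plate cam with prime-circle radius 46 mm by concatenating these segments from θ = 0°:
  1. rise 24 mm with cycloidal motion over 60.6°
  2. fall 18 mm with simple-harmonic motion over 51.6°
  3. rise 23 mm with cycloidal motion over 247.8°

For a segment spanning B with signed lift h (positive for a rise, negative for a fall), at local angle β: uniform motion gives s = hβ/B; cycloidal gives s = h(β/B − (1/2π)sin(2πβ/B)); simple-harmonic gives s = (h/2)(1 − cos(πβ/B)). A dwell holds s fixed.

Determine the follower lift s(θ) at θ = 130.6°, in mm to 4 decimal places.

seg 1 [0°–60.6°] cycloidal, h=24: full span → s += 24 → s = 24.0000
seg 2 [60.6°–112.2°] simple-harmonic, h=-18: full span → s += -18 → s = 6.0000
seg 3 [112.2°–360°] cycloidal, h=23: θ=130.6° here. β=18.4, B=247.8. 23·(0.0743 − sin(2π·0.0743)/(2π)) = 0.0613 → s = 6.0613

6.0613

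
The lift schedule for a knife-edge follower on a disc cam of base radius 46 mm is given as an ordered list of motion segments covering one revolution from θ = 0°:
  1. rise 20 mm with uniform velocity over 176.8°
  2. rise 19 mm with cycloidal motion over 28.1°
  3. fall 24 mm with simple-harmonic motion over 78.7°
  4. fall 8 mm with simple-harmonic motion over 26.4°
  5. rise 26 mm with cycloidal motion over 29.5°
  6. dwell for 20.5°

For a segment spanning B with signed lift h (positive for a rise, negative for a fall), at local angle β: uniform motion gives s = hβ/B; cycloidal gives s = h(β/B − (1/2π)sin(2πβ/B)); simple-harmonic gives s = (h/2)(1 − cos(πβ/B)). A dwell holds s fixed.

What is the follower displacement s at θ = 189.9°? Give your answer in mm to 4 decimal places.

seg 1 [0°–176.8°] uniform, h=20: full span → s += 20 → s = 20.0000
seg 2 [176.8°–204.9°] cycloidal, h=19: θ=189.9° here. β=13.1, B=28.1. 19·(0.4662 − sin(2π·0.4662)/(2π)) = 8.2201 → s = 28.2201

28.2201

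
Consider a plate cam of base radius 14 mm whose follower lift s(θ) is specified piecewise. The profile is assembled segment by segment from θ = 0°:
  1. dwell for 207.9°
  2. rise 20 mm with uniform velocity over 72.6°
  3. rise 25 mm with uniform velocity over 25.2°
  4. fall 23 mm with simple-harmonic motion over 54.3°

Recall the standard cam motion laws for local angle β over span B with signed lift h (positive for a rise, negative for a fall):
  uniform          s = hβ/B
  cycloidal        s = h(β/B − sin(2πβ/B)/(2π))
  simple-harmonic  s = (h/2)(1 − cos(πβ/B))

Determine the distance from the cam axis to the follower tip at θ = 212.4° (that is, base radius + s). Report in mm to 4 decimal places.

seg 1 [0°–207.9°] dwell: s stays 0.0000
seg 2 [207.9°–280.5°] uniform, h=20: θ=212.4° here. β=4.5, B=72.6. 20·4.5/72.6 = 1.2397 → s = 1.2397
radial distance = base radius + s = 14 + 1.2397 = 15.2397

15.2397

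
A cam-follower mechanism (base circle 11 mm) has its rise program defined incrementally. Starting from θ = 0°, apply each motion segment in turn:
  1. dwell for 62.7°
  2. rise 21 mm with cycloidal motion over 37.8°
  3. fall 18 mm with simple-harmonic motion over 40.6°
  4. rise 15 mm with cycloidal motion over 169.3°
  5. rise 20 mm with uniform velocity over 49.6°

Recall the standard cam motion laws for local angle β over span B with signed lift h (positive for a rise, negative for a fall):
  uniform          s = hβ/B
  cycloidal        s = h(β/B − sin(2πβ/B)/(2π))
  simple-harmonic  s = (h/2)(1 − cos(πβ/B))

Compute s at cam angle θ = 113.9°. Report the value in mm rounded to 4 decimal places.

seg 1 [0°–62.7°] dwell: s stays 0.0000
seg 2 [62.7°–100.5°] cycloidal, h=21: full span → s += 21 → s = 21.0000
seg 3 [100.5°–141.1°] simple-harmonic, h=-18: θ=113.9° here. β=13.4, B=40.6. -18/2·(1 − cos(π·0.3300)) = -4.4198 → s = 16.5802

16.5802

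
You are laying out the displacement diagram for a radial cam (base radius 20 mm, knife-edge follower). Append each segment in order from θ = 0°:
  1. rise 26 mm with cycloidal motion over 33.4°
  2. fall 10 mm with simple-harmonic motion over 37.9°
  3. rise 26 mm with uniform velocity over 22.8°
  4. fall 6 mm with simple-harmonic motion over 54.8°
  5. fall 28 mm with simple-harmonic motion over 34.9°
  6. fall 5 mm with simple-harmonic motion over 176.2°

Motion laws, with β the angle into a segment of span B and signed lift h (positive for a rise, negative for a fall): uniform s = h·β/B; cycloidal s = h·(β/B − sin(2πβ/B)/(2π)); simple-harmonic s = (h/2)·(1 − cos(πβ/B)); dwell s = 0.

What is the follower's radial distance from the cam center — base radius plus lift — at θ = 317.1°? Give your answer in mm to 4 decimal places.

seg 1 [0°–33.4°] cycloidal, h=26: full span → s += 26 → s = 26.0000
seg 2 [33.4°–71.3°] simple-harmonic, h=-10: full span → s += -10 → s = 16.0000
seg 3 [71.3°–94.1°] uniform, h=26: full span → s += 26 → s = 42.0000
seg 4 [94.1°–148.9°] simple-harmonic, h=-6: full span → s += -6 → s = 36.0000
seg 5 [148.9°–183.8°] simple-harmonic, h=-28: full span → s += -28 → s = 8.0000
seg 6 [183.8°–360°] simple-harmonic, h=-5: θ=317.1° here. β=133.3, B=176.2. -5/2·(1 − cos(π·0.7565)) = -4.3036 → s = 3.6964
radial distance = base radius + s = 20 + 3.6964 = 23.6964

23.6964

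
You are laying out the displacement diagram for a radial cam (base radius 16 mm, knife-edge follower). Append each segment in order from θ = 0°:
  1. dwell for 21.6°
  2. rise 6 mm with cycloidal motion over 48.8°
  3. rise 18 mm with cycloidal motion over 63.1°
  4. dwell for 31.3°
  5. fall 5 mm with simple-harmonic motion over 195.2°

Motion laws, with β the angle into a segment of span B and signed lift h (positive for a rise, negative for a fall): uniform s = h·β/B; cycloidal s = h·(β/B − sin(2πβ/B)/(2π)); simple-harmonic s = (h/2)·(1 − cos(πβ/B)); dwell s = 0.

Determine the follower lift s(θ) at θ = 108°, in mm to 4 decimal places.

seg 1 [0°–21.6°] dwell: s stays 0.0000
seg 2 [21.6°–70.4°] cycloidal, h=6: full span → s += 6 → s = 6.0000
seg 3 [70.4°–133.5°] cycloidal, h=18: θ=108° here. β=37.6, B=63.1. 18·(0.5959 − sin(2π·0.5959)/(2π)) = 12.3492 → s = 18.3492

18.3492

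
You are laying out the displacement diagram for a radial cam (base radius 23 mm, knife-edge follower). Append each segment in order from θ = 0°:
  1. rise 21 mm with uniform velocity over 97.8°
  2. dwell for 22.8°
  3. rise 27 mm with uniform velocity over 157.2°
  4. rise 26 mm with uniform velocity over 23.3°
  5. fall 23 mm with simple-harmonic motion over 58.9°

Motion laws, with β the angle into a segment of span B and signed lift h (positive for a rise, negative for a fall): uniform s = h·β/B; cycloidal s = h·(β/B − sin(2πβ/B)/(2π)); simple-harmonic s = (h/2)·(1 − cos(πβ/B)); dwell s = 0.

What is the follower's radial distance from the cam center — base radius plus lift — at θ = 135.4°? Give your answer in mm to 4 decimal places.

seg 1 [0°–97.8°] uniform, h=21: full span → s += 21 → s = 21.0000
seg 2 [97.8°–120.6°] dwell: s stays 21.0000
seg 3 [120.6°–277.8°] uniform, h=27: θ=135.4° here. β=14.8, B=157.2. 27·14.8/157.2 = 2.5420 → s = 23.5420
radial distance = base radius + s = 23 + 23.5420 = 46.5420

46.5420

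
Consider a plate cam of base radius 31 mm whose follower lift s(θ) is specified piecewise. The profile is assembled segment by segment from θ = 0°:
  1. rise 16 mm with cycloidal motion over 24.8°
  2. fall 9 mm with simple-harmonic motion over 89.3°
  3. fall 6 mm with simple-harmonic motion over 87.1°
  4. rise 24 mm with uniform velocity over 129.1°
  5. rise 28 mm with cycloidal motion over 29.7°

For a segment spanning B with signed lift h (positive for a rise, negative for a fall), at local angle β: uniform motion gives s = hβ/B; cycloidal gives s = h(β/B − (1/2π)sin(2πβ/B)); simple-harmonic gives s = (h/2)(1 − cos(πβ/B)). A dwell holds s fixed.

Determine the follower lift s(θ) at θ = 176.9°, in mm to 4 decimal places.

seg 1 [0°–24.8°] cycloidal, h=16: full span → s += 16 → s = 16.0000
seg 2 [24.8°–114.1°] simple-harmonic, h=-9: full span → s += -9 → s = 7.0000
seg 3 [114.1°–201.2°] simple-harmonic, h=-6: θ=176.9° here. β=62.8, B=87.1. -6/2·(1 − cos(π·0.7210)) = -4.9196 → s = 2.0804

2.0804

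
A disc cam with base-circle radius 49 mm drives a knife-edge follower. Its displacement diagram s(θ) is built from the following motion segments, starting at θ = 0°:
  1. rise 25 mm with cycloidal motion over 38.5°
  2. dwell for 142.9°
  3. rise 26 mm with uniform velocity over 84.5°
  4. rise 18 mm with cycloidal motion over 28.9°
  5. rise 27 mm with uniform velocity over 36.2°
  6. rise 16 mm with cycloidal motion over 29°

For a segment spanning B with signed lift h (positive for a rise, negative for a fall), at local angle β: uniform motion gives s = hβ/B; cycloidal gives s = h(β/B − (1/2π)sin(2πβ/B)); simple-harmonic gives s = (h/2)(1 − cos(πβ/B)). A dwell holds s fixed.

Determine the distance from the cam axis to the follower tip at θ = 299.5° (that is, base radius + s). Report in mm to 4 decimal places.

seg 1 [0°–38.5°] cycloidal, h=25: full span → s += 25 → s = 25.0000
seg 2 [38.5°–181.4°] dwell: s stays 25.0000
seg 3 [181.4°–265.9°] uniform, h=26: full span → s += 26 → s = 51.0000
seg 4 [265.9°–294.8°] cycloidal, h=18: full span → s += 18 → s = 69.0000
seg 5 [294.8°–331°] uniform, h=27: θ=299.5° here. β=4.7, B=36.2. 27·4.7/36.2 = 3.5055 → s = 72.5055
radial distance = base radius + s = 49 + 72.5055 = 121.5055

121.5055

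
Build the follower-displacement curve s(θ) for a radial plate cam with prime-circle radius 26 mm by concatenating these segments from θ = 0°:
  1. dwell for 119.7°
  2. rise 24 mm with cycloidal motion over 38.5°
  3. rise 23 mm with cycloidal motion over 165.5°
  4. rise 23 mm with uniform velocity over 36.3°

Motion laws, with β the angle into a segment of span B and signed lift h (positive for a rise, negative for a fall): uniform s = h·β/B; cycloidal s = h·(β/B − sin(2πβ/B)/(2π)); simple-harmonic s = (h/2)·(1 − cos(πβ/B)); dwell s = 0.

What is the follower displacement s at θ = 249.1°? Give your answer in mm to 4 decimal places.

seg 1 [0°–119.7°] dwell: s stays 0.0000
seg 2 [119.7°–158.2°] cycloidal, h=24: full span → s += 24 → s = 24.0000
seg 3 [158.2°–323.7°] cycloidal, h=23: θ=249.1° here. β=90.9, B=165.5. 23·(0.5492 − sin(2π·0.5492)/(2π)) = 13.7473 → s = 37.7473

37.7473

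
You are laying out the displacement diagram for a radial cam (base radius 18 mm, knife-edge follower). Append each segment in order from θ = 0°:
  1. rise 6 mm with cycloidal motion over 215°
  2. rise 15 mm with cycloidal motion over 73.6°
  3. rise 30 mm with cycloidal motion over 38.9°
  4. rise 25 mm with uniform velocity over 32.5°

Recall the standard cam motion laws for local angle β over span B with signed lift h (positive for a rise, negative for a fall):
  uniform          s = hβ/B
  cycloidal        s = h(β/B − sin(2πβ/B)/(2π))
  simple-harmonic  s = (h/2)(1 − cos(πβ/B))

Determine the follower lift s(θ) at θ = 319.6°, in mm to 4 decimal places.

seg 1 [0°–215°] cycloidal, h=6: full span → s += 6 → s = 6.0000
seg 2 [215°–288.6°] cycloidal, h=15: full span → s += 15 → s = 21.0000
seg 3 [288.6°–327.5°] cycloidal, h=30: θ=319.6° here. β=31, B=38.9. 30·(0.7969 − sin(2π·0.7969)/(2π)) = 28.4762 → s = 49.4762

49.4762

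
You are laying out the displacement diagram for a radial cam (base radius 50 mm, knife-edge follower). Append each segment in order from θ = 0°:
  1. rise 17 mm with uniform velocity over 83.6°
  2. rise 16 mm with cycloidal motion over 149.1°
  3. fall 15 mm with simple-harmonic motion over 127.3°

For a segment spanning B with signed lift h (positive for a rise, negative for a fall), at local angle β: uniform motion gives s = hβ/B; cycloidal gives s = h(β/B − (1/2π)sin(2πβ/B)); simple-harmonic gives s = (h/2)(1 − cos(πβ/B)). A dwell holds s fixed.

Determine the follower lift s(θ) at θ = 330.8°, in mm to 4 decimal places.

seg 1 [0°–83.6°] uniform, h=17: full span → s += 17 → s = 17.0000
seg 2 [83.6°–232.7°] cycloidal, h=16: full span → s += 16 → s = 33.0000
seg 3 [232.7°–360°] simple-harmonic, h=-15: θ=330.8° here. β=98.1, B=127.3. -15/2·(1 − cos(π·0.7706)) = -13.1355 → s = 19.8645

19.8645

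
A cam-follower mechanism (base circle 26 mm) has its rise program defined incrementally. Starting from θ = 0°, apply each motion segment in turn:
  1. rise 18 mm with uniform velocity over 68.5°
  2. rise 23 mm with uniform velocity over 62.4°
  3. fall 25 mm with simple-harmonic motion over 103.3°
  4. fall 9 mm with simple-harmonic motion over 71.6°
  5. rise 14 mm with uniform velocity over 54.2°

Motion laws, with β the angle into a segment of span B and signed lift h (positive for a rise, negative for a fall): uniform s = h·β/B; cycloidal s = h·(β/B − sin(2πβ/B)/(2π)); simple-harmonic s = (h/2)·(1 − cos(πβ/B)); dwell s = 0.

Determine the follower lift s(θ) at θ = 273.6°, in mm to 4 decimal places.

seg 1 [0°–68.5°] uniform, h=18: full span → s += 18 → s = 18.0000
seg 2 [68.5°–130.9°] uniform, h=23: full span → s += 23 → s = 41.0000
seg 3 [130.9°–234.2°] simple-harmonic, h=-25: full span → s += -25 → s = 16.0000
seg 4 [234.2°–305.8°] simple-harmonic, h=-9: θ=273.6° here. β=39.4, B=71.6. -9/2·(1 − cos(π·0.5503)) = -5.2079 → s = 10.7921

10.7921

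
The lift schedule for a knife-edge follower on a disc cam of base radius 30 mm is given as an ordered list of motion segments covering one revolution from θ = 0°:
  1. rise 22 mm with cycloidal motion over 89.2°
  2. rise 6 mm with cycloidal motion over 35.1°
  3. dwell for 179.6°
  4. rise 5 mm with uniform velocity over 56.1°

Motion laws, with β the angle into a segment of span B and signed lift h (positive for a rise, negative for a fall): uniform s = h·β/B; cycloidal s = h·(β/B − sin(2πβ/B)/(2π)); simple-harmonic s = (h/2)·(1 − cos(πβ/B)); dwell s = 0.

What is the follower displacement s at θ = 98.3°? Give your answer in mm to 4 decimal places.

seg 1 [0°–89.2°] cycloidal, h=22: full span → s += 22 → s = 22.0000
seg 2 [89.2°–124.3°] cycloidal, h=6: θ=98.3° here. β=9.1, B=35.1. 6·(0.2593 − sin(2π·0.2593)/(2π)) = 0.6022 → s = 22.6022

22.6022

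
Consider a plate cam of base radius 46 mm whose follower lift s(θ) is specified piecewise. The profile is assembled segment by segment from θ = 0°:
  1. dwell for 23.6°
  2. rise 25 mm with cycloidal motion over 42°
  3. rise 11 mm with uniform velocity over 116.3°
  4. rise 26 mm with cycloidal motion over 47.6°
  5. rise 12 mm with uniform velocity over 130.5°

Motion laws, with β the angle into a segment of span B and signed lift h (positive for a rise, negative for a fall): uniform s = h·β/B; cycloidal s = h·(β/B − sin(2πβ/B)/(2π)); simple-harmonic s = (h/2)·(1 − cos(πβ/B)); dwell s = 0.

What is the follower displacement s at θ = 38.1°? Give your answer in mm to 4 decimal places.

seg 1 [0°–23.6°] dwell: s stays 0.0000
seg 2 [23.6°–65.6°] cycloidal, h=25: θ=38.1° here. β=14.5, B=42. 25·(0.3452 − sin(2π·0.3452)/(2π)) = 5.3435 → s = 5.3435

5.3435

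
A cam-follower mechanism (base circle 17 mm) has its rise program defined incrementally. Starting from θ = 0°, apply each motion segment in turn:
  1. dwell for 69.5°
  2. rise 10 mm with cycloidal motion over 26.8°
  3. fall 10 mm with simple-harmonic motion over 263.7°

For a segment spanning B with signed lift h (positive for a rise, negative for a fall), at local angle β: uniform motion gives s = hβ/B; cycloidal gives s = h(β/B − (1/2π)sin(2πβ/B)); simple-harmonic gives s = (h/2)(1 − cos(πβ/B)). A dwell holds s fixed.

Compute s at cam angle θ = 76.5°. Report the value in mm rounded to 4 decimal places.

seg 1 [0°–69.5°] dwell: s stays 0.0000
seg 2 [69.5°–96.3°] cycloidal, h=10: θ=76.5° here. β=7, B=26.8. 10·(0.2612 − sin(2π·0.2612)/(2π)) = 1.0243 → s = 1.0243

1.0243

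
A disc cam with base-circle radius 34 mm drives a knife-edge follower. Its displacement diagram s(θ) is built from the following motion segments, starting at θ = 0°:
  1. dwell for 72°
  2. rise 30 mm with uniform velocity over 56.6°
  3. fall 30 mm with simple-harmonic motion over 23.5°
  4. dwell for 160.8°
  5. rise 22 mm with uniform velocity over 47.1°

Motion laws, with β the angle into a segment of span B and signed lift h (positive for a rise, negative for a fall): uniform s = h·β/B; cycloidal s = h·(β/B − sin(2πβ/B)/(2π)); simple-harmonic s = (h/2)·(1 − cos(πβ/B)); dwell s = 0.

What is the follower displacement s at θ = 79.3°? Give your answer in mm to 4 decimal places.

seg 1 [0°–72°] dwell: s stays 0.0000
seg 2 [72°–128.6°] uniform, h=30: θ=79.3° here. β=7.3, B=56.6. 30·7.3/56.6 = 3.8693 → s = 3.8693

3.8693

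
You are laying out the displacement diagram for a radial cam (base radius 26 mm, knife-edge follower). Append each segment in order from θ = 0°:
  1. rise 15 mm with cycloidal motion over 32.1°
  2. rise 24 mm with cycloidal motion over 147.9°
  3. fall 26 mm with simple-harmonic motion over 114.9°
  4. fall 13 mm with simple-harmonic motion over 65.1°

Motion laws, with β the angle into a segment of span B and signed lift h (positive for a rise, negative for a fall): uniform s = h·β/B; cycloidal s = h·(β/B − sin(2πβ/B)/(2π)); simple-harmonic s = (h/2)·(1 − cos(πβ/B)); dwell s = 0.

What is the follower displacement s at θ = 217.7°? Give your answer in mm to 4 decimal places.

seg 1 [0°–32.1°] cycloidal, h=15: full span → s += 15 → s = 15.0000
seg 2 [32.1°–180°] cycloidal, h=24: full span → s += 24 → s = 39.0000
seg 3 [180°–294.9°] simple-harmonic, h=-26: θ=217.7° here. β=37.7, B=114.9. -26/2·(1 − cos(π·0.3281)) = -6.3162 → s = 32.6838

32.6838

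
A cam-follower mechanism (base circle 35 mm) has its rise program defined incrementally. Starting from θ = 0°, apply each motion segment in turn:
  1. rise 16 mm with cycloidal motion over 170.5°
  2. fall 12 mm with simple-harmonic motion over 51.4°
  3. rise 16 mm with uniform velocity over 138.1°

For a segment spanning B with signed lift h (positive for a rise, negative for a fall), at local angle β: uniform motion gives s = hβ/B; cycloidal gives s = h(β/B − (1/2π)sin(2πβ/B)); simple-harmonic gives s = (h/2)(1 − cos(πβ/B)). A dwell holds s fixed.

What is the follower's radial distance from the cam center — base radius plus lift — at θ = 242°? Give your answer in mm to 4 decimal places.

seg 1 [0°–170.5°] cycloidal, h=16: full span → s += 16 → s = 16.0000
seg 2 [170.5°–221.9°] simple-harmonic, h=-12: full span → s += -12 → s = 4.0000
seg 3 [221.9°–360°] uniform, h=16: θ=242° here. β=20.1, B=138.1. 16·20.1/138.1 = 2.3287 → s = 6.3287
radial distance = base radius + s = 35 + 6.3287 = 41.3287

41.3287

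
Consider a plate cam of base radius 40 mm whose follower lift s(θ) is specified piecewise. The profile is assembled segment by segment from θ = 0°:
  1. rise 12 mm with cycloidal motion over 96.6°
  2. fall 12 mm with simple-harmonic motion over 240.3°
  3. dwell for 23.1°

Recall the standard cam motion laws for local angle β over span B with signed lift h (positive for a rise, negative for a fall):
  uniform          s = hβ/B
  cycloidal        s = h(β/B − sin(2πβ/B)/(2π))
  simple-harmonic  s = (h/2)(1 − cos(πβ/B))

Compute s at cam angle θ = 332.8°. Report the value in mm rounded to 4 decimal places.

seg 1 [0°–96.6°] cycloidal, h=12: full span → s += 12 → s = 12.0000
seg 2 [96.6°–336.9°] simple-harmonic, h=-12: θ=332.8° here. β=236.2, B=240.3. -12/2·(1 − cos(π·0.9829)) = -11.9914 → s = 0.0086

0.0086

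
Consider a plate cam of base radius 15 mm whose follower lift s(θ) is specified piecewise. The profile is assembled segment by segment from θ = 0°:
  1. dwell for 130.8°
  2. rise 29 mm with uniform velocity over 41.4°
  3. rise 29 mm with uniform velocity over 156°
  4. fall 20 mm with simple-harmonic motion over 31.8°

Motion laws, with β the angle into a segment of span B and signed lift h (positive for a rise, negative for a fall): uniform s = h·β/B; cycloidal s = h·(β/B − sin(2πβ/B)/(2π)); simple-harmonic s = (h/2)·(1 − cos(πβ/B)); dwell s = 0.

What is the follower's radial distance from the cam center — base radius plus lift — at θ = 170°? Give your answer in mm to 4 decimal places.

seg 1 [0°–130.8°] dwell: s stays 0.0000
seg 2 [130.8°–172.2°] uniform, h=29: θ=170° here. β=39.2, B=41.4. 29·39.2/41.4 = 27.4589 → s = 27.4589
radial distance = base radius + s = 15 + 27.4589 = 42.4589

42.4589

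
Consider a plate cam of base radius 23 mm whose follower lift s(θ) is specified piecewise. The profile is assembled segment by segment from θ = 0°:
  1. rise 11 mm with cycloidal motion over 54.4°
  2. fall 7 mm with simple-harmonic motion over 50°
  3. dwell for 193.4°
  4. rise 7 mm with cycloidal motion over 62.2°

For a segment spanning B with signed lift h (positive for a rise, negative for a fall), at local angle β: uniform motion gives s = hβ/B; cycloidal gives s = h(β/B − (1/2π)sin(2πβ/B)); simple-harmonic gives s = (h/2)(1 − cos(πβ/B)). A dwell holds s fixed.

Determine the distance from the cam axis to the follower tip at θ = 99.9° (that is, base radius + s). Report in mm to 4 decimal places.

seg 1 [0°–54.4°] cycloidal, h=11: full span → s += 11 → s = 11.0000
seg 2 [54.4°–104.4°] simple-harmonic, h=-7: θ=99.9° here. β=45.5, B=50. -7/2·(1 − cos(π·0.9100)) = -6.8610 → s = 4.1390
radial distance = base radius + s = 23 + 4.1390 = 27.1390

27.1390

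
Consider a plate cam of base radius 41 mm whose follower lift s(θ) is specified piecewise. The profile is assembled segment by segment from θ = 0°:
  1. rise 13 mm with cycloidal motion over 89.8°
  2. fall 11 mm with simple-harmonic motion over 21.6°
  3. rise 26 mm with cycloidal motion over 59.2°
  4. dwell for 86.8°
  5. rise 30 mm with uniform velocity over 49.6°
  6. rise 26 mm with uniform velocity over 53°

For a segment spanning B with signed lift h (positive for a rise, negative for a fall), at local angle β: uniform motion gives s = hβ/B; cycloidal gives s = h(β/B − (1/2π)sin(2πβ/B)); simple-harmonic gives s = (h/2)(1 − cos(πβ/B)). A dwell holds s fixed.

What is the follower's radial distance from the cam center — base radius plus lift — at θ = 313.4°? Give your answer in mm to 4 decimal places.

seg 1 [0°–89.8°] cycloidal, h=13: full span → s += 13 → s = 13.0000
seg 2 [89.8°–111.4°] simple-harmonic, h=-11: full span → s += -11 → s = 2.0000
seg 3 [111.4°–170.6°] cycloidal, h=26: full span → s += 26 → s = 28.0000
seg 4 [170.6°–257.4°] dwell: s stays 28.0000
seg 5 [257.4°–307°] uniform, h=30: full span → s += 30 → s = 58.0000
seg 6 [307°–360°] uniform, h=26: θ=313.4° here. β=6.4, B=53. 26·6.4/53 = 3.1396 → s = 61.1396
radial distance = base radius + s = 41 + 61.1396 = 102.1396

102.1396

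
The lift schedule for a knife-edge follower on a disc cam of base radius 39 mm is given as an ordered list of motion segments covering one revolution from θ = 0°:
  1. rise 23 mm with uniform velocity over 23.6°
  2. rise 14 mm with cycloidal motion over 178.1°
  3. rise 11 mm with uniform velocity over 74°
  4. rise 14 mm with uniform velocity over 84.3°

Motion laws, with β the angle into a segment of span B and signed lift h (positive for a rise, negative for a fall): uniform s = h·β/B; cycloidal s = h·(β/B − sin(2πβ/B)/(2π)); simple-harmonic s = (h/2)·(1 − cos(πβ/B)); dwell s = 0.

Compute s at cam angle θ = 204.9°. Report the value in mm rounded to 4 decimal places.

seg 1 [0°–23.6°] uniform, h=23: full span → s += 23 → s = 23.0000
seg 2 [23.6°–201.7°] cycloidal, h=14: full span → s += 14 → s = 37.0000
seg 3 [201.7°–275.7°] uniform, h=11: θ=204.9° here. β=3.2, B=74. 11·3.2/74 = 0.4757 → s = 37.4757

37.4757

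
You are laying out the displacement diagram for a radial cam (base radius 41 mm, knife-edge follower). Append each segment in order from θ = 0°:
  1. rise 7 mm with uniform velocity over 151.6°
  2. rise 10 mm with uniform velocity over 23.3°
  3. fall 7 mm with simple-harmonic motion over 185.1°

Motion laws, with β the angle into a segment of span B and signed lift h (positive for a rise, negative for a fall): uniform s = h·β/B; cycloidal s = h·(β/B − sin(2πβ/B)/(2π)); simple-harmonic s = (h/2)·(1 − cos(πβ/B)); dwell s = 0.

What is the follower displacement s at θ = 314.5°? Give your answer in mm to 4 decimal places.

seg 1 [0°–151.6°] uniform, h=7: full span → s += 7 → s = 7.0000
seg 2 [151.6°–174.9°] uniform, h=10: full span → s += 10 → s = 17.0000
seg 3 [174.9°–360°] simple-harmonic, h=-7: θ=314.5° here. β=139.6, B=185.1. -7/2·(1 − cos(π·0.7542)) = -6.0072 → s = 10.9928

10.9928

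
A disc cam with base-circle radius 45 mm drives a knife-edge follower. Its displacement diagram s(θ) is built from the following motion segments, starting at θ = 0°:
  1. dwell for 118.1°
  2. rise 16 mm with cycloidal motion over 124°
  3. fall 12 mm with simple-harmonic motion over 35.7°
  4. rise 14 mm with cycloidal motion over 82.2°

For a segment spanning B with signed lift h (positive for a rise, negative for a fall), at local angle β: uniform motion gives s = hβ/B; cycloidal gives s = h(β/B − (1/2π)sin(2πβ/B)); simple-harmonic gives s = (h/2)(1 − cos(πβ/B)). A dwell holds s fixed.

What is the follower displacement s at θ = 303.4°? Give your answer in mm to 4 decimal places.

seg 1 [0°–118.1°] dwell: s stays 0.0000
seg 2 [118.1°–242.1°] cycloidal, h=16: full span → s += 16 → s = 16.0000
seg 3 [242.1°–277.8°] simple-harmonic, h=-12: full span → s += -12 → s = 4.0000
seg 4 [277.8°–360°] cycloidal, h=14: θ=303.4° here. β=25.6, B=82.2. 14·(0.3114 − sin(2π·0.3114)/(2π)) = 2.2959 → s = 6.2959

6.2959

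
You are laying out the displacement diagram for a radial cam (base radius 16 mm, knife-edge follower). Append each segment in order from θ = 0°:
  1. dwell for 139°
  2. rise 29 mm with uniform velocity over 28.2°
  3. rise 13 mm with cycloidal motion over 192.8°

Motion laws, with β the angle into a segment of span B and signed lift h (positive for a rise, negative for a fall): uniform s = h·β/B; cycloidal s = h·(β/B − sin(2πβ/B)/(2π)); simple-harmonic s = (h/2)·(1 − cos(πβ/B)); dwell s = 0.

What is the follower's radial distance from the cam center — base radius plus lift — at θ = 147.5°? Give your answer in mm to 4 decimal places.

seg 1 [0°–139°] dwell: s stays 0.0000
seg 2 [139°–167.2°] uniform, h=29: θ=147.5° here. β=8.5, B=28.2. 29·8.5/28.2 = 8.7411 → s = 8.7411
radial distance = base radius + s = 16 + 8.7411 = 24.7411

24.7411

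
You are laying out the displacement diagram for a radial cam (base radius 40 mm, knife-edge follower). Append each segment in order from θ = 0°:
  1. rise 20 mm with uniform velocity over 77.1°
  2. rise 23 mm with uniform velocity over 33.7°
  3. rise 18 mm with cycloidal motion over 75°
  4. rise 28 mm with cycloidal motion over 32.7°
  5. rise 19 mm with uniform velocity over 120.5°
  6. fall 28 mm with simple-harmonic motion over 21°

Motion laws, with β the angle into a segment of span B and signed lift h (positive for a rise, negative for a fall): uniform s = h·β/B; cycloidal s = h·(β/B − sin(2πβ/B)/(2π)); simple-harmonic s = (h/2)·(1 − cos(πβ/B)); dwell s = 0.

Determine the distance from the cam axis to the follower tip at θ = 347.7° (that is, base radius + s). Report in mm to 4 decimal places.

seg 1 [0°–77.1°] uniform, h=20: full span → s += 20 → s = 20.0000
seg 2 [77.1°–110.8°] uniform, h=23: full span → s += 23 → s = 43.0000
seg 3 [110.8°–185.8°] cycloidal, h=18: full span → s += 18 → s = 61.0000
seg 4 [185.8°–218.5°] cycloidal, h=28: full span → s += 28 → s = 89.0000
seg 5 [218.5°–339°] uniform, h=19: full span → s += 19 → s = 108.0000
seg 6 [339°–360°] simple-harmonic, h=-28: θ=347.7° here. β=8.7, B=21. -28/2·(1 − cos(π·0.4143)) = -10.2755 → s = 97.7245
radial distance = base radius + s = 40 + 97.7245 = 137.7245

137.7245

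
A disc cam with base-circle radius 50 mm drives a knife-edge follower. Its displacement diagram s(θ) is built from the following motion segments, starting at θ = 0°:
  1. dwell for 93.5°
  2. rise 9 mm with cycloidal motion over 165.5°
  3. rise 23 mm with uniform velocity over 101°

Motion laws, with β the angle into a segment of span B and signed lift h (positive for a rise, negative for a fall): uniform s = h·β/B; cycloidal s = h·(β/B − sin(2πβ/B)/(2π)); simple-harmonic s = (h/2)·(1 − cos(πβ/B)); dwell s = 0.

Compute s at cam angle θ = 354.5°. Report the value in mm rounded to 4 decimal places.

seg 1 [0°–93.5°] dwell: s stays 0.0000
seg 2 [93.5°–259°] cycloidal, h=9: full span → s += 9 → s = 9.0000
seg 3 [259°–360°] uniform, h=23: θ=354.5° here. β=95.5, B=101. 23·95.5/101 = 21.7475 → s = 30.7475

30.7475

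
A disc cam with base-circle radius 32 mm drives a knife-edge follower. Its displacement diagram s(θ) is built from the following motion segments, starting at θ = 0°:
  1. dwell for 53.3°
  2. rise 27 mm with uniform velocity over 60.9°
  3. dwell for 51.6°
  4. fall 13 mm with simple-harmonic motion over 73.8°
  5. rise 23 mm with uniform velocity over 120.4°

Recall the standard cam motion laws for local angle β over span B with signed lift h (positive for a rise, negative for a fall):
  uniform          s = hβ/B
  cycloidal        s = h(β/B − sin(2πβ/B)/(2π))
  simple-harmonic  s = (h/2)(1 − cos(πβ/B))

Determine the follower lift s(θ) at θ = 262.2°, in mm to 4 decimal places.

seg 1 [0°–53.3°] dwell: s stays 0.0000
seg 2 [53.3°–114.2°] uniform, h=27: full span → s += 27 → s = 27.0000
seg 3 [114.2°–165.8°] dwell: s stays 27.0000
seg 4 [165.8°–239.6°] simple-harmonic, h=-13: full span → s += -13 → s = 14.0000
seg 5 [239.6°–360°] uniform, h=23: θ=262.2° here. β=22.6, B=120.4. 23·22.6/120.4 = 4.3173 → s = 18.3173

18.3173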